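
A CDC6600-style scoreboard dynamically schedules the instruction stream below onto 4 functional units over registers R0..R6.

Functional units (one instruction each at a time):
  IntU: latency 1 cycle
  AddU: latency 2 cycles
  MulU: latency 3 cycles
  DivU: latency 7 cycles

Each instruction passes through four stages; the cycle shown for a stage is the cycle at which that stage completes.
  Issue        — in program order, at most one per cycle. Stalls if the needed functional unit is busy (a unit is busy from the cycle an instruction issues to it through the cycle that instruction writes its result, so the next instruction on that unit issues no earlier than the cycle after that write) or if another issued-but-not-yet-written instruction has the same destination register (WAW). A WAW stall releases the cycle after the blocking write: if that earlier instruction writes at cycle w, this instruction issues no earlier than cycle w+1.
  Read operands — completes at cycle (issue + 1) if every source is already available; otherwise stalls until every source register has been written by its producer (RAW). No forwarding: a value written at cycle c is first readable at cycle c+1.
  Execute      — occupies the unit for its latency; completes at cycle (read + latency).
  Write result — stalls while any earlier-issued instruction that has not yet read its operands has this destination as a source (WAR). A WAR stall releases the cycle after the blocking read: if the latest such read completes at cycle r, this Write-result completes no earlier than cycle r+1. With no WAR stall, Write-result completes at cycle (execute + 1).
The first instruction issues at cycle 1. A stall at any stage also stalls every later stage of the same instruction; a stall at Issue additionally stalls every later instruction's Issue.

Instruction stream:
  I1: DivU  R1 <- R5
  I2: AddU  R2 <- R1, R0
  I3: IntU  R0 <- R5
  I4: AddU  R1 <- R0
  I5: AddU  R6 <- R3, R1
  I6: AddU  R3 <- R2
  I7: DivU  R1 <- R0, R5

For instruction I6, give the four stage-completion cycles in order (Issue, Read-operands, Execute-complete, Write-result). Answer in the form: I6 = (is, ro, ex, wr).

c1: I1 dispatched to DivU
c2: I1 operands ready | I2 dispatched to AddU
c3: I3 dispatched to IntU
c4: I3 operands ready
c5: I3 complete
c9: I1 complete
c10: R1←I1
c11: I2 operands ready
c12: R0←I3
c13: I2 complete
c14: R2←I2
c15: I4 dispatched to AddU
c16: I4 operands ready
c18: I4 complete
c19: R1←I4
c20: I5 dispatched to AddU
c21: I5 operands ready
c23: I5 complete
c24: R6←I5
c25: I6 dispatched to AddU
c26: I6 operands ready | I7 dispatched to DivU
c27: I7 operands ready
c28: I6 complete
c29: R3←I6
c34: I7 complete
c35: R1←I7

I6 = (25, 26, 28, 29)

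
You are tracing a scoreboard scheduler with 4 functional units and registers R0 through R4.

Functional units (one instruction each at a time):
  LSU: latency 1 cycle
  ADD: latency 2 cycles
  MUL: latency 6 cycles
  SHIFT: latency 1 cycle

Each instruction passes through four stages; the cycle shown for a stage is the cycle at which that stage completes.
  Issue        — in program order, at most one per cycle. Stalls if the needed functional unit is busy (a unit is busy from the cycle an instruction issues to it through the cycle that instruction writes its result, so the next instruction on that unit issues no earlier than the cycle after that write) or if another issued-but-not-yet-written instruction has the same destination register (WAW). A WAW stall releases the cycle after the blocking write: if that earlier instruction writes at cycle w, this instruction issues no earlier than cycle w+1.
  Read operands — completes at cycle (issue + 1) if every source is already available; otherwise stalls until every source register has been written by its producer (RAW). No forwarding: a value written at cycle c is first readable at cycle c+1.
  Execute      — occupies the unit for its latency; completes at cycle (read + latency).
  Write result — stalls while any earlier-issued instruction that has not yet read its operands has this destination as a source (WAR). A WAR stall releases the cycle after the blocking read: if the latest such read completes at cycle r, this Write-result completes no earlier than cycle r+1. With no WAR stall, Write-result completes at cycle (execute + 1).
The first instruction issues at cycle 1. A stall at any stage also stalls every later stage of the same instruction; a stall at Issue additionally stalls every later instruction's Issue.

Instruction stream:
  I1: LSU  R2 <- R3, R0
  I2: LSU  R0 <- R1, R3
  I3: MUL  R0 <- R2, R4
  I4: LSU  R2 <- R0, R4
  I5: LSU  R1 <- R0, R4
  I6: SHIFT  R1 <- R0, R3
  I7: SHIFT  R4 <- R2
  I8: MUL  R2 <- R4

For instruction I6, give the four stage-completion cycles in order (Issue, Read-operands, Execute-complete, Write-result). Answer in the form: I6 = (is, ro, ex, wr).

[I1] 1/2/3/4
[I2] 5/6/7/8  (struct: LSU busy until I1 writes@4)
[I3] 9/10/16/17  (WAW R0: wait I2 write@8)
[I4] 10/18/19/20  (RAW R0: wait I3 write@17)
[I5] 21/22/23/24  (struct: LSU busy until I4 writes@20)
[I6] 25/26/27/28  (WAW R1: wait I5 write@24)
[I7] 29/30/31/32  (struct: SHIFT busy until I6 writes@28)
[I8] 30/33/39/40  (RAW R4: wait I7 write@32)

I6 = (25, 26, 27, 28)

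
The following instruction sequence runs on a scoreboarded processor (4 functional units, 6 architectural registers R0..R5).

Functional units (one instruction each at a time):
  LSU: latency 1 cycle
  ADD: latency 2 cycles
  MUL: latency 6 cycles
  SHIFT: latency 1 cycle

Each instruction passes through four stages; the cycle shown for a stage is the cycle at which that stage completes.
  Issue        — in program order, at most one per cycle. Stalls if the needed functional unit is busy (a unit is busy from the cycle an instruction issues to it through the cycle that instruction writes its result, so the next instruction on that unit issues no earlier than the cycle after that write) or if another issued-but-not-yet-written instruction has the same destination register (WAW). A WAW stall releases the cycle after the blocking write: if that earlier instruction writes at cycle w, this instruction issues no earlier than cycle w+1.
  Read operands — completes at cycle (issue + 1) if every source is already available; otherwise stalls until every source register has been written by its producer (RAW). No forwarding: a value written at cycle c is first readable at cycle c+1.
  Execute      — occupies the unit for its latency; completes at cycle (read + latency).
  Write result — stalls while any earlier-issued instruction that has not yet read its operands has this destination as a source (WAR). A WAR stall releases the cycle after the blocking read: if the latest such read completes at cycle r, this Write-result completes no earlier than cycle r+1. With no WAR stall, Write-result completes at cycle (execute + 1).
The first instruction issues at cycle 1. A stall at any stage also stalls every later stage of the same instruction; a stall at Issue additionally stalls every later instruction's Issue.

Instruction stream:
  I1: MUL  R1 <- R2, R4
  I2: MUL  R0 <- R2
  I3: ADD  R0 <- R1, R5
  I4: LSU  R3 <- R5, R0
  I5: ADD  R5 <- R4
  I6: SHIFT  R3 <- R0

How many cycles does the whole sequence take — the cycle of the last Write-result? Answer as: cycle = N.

  I1 | 1 | 2 | 8 | 9
  I2 | 10 | 11 | 17 | 18   struct: MUL busy until I1 writes@9
  I3 | 19 | 20 | 22 | 23   WAW R0: wait I2 write@18
  I4 | 20 | 24 | 25 | 26   RAW R0: wait I3 write@23
  I5 | 24 | 25 | 27 | 28   struct: ADD busy until I3 writes@23
  I6 | 27 | 28 | 29 | 30   WAW R3: wait I4 write@26

cycle = 30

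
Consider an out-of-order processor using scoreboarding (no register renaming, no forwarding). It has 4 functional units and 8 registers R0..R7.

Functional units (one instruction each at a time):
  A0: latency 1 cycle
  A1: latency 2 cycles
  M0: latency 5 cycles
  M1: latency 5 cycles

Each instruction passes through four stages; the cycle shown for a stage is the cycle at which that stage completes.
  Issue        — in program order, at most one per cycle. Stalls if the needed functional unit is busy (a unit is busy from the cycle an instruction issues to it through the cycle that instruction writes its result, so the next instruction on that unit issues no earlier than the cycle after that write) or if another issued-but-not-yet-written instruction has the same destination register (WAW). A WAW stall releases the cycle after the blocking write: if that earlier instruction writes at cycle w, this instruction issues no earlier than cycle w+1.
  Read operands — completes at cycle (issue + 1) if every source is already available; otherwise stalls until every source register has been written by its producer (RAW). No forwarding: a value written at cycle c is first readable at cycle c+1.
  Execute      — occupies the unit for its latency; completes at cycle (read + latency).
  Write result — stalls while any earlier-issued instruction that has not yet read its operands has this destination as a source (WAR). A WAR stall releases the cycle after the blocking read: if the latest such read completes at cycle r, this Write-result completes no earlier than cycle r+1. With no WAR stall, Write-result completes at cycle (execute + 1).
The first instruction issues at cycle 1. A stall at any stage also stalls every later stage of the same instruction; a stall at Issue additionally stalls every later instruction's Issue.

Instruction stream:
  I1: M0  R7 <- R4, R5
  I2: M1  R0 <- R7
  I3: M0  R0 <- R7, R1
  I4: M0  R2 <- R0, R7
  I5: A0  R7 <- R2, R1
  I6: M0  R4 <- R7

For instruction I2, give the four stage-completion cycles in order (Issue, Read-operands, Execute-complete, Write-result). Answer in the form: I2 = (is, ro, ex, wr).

I2 = (2, 9, 14, 15)

1) issue 1, read 2, done 7, write 8
2) issue 2, read 9, done 14, write 15  <RAW R7: wait I1 write@8>
3) issue 16, read 17, done 22, write 23  <WAW R0: wait I2 write@15>
4) issue 24, read 25, done 30, write 31  <struct: M0 busy until I3 writes@23>
5) issue 25, read 32, done 33, write 34  <RAW R2: wait I4 write@31>
6) issue 32, read 35, done 40, write 41  <struct: M0 busy until I4 writes@31 / RAW R7: wait I5 write@34>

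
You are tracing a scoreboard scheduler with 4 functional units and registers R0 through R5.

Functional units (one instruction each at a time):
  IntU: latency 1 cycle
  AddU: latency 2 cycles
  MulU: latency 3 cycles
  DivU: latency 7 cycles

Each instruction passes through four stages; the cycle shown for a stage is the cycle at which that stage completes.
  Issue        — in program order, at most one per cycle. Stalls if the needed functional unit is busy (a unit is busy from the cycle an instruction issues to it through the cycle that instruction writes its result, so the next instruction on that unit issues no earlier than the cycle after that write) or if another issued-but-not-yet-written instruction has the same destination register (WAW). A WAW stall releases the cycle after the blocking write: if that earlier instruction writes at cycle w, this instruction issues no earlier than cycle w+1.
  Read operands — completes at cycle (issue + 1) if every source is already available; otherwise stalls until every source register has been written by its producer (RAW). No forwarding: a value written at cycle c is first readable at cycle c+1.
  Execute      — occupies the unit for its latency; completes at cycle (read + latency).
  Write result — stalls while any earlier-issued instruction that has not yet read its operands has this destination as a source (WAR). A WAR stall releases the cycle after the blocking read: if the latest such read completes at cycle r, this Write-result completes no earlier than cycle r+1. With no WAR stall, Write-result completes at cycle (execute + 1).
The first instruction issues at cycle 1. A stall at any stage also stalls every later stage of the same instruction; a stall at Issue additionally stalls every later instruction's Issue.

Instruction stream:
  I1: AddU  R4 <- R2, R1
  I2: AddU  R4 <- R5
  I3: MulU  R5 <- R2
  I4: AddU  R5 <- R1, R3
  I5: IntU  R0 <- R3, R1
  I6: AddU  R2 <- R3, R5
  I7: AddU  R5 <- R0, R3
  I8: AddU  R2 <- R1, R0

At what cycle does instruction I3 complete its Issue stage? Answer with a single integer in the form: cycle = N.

c1: I1 issues→AddU
c2: I1 reads
c4: I1 exec-done
c5: I1 writes R4
c6: I2 issues→AddU
c7: I2 reads · I3 issues→MulU
c8: I3 reads
c9: I2 exec-done
c10: I2 writes R4
c11: I3 exec-done
c12: I3 writes R5
c13: I4 issues→AddU
c14: I4 reads · I5 issues→IntU
c15: I5 reads
c16: I4 exec-done · I5 exec-done
c17: I4 writes R5 · I5 writes R0
c18: I6 issues→AddU
c19: I6 reads
c21: I6 exec-done
c22: I6 writes R2
c23: I7 issues→AddU
c24: I7 reads
c26: I7 exec-done
c27: I7 writes R5
c28: I8 issues→AddU
c29: I8 reads
c31: I8 exec-done
c32: I8 writes R2

cycle = 7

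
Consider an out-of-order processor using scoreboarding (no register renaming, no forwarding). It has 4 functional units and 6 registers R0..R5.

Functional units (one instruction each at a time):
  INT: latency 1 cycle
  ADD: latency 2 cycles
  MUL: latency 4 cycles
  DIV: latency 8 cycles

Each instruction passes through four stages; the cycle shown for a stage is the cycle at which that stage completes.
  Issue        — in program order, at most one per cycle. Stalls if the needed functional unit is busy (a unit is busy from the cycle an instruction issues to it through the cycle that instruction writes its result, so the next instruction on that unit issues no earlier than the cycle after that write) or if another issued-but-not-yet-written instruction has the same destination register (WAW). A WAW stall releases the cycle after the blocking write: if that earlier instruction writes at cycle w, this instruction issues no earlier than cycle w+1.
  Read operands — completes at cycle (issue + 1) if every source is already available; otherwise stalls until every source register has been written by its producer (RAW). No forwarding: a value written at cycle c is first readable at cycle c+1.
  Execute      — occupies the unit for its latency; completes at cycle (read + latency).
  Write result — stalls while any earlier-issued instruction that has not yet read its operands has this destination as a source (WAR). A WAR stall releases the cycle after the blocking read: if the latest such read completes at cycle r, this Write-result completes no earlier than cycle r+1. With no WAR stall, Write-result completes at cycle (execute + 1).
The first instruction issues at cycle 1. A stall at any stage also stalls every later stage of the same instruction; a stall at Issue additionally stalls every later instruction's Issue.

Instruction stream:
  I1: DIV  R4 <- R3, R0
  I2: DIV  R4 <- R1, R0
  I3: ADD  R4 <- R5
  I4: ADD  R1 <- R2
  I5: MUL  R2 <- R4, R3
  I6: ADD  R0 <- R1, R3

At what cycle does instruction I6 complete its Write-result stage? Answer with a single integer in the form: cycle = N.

cycle = 37

I1  is:1  ro:2  ex:10  wr:11
I2  is:12  ro:13  ex:21  wr:22  — struct: DIV busy until I1 writes@11
I3  is:23  ro:24  ex:26  wr:27  — WAW R4: wait I2 write@22
I4  is:28  ro:29  ex:31  wr:32  — struct: ADD busy until I3 writes@27
I5  is:29  ro:30  ex:34  wr:35
I6  is:33  ro:34  ex:36  wr:37  — struct: ADD busy until I4 writes@32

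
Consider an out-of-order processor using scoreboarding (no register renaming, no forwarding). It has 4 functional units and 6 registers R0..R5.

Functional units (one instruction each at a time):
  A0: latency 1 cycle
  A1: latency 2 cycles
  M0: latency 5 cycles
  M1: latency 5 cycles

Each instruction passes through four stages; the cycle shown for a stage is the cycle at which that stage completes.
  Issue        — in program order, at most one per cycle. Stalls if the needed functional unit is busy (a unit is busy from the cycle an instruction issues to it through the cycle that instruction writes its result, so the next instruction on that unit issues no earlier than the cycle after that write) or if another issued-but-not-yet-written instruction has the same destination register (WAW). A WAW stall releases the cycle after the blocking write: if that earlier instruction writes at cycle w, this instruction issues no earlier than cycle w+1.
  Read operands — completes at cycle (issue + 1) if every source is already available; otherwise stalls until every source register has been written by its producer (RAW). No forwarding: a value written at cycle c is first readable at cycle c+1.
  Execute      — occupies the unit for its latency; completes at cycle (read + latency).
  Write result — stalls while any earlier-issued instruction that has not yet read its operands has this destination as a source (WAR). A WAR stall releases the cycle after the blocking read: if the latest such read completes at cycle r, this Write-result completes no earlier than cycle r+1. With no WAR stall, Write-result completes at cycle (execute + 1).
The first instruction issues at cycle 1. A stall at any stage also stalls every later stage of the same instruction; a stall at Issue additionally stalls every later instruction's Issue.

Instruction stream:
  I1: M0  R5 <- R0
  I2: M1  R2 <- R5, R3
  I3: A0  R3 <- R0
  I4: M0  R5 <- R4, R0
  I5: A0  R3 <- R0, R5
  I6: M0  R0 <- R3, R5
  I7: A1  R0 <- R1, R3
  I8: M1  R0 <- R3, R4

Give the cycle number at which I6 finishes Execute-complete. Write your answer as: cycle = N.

I1: IS=1 RO=2 EX=7 WR=8
I2: IS=2 RO=9 EX=14 WR=15  [RAW R5: wait I1 write@8]
I3: IS=3 RO=4 EX=5 WR=10  [WAR R3: wait I2 read@9]
I4: IS=9 RO=10 EX=15 WR=16  [struct: M0 busy until I1 writes@8]
I5: IS=11 RO=17 EX=18 WR=19  [struct: A0 busy until I3 writes@10; RAW R5: wait I4 write@16]
I6: IS=17 RO=20 EX=25 WR=26  [struct: M0 busy until I4 writes@16; RAW R3: wait I5 write@19]
I7: IS=27 RO=28 EX=30 WR=31  [WAW R0: wait I6 write@26]
I8: IS=32 RO=33 EX=38 WR=39  [WAW R0: wait I7 write@31]

cycle = 25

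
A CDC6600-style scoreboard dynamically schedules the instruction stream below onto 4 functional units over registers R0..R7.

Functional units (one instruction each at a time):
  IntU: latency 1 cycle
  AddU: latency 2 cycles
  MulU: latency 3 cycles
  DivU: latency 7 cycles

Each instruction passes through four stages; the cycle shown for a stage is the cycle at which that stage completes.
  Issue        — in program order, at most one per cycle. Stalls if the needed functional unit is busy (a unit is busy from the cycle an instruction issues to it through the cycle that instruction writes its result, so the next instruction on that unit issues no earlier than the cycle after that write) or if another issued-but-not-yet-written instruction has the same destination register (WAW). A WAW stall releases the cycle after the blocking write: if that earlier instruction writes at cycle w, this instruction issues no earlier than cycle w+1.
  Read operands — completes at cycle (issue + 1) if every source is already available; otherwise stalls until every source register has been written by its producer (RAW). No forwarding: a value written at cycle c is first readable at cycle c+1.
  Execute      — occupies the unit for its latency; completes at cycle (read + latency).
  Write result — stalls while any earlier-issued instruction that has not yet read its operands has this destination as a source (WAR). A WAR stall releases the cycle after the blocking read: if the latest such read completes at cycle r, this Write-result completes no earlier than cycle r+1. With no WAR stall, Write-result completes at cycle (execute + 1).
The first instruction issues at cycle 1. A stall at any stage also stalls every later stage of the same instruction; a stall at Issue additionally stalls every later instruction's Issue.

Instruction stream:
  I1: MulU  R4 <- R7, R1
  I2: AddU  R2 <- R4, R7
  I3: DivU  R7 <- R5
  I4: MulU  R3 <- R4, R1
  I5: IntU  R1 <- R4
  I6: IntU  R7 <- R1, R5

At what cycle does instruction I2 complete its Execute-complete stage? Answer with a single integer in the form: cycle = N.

t=1  I1→MulU
t=2  I1 RO, I2→AddU
t=3  I3→DivU
t=4  I3 RO
t=5  I1 EX
t=6  I1 WR R4
t=7  I2 RO, I4→MulU
t=8  I4 RO, I5→IntU
t=9  I2 EX, I5 RO
t=10  I2 WR R2, I5 EX
t=11  I3 EX, I4 EX, I5 WR R1
t=12  I3 WR R7, I4 WR R3
t=13  I6→IntU
t=14  I6 RO
t=15  I6 EX
t=16  I6 WR R7

cycle = 9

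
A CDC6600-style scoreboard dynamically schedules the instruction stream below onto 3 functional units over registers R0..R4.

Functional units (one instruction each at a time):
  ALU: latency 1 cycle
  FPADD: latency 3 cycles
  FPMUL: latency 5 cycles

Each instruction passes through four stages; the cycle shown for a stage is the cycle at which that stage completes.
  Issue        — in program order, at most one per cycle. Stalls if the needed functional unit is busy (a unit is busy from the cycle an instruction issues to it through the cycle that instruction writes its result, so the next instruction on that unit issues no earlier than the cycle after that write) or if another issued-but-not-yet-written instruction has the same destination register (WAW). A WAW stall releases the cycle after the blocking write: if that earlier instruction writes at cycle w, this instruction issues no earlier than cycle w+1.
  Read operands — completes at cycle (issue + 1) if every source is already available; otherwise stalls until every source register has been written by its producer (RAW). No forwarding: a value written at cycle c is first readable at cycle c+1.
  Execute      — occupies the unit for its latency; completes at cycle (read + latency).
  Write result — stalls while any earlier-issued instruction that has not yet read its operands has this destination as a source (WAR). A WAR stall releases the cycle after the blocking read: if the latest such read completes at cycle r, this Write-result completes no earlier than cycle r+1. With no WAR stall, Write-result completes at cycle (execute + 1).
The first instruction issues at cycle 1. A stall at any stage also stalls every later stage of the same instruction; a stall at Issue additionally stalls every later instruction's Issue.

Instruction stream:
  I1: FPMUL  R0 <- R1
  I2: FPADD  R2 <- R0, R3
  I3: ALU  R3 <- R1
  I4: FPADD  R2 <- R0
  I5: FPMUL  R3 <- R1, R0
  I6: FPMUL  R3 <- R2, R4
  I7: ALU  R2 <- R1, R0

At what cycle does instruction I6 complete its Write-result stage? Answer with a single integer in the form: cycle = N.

cycle = 30

  I1 | 1 | 2 | 7 | 8
  I2 | 2 | 9 | 12 | 13   RAW R0: wait I1 write@8
  I3 | 3 | 4 | 5 | 10   WAR R3: wait I2 read@9
  I4 | 14 | 15 | 18 | 19   struct: FPADD busy until I2 writes@13
  I5 | 15 | 16 | 21 | 22
  I6 | 23 | 24 | 29 | 30   struct: FPMUL busy until I5 writes@22
  I7 | 24 | 25 | 26 | 27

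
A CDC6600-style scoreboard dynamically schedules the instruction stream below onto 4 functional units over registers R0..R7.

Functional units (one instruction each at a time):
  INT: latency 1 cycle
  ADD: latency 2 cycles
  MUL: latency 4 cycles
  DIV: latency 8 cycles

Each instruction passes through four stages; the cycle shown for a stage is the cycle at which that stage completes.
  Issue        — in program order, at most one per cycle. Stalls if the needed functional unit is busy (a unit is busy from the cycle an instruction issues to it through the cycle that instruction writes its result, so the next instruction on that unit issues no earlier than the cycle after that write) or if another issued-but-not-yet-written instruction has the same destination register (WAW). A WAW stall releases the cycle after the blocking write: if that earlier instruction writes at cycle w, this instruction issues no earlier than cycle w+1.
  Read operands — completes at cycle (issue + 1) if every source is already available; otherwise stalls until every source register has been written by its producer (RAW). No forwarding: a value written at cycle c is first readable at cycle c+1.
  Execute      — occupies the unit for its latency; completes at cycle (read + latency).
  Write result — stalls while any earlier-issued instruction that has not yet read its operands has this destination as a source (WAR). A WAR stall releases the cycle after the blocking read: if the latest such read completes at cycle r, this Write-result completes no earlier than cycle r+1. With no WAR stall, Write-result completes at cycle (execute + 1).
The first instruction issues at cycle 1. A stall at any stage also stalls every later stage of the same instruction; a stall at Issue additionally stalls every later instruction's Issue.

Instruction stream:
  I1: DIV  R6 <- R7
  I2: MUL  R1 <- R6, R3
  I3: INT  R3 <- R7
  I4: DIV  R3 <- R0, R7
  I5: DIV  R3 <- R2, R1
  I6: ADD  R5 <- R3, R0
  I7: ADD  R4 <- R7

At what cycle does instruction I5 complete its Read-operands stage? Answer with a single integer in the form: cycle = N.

I1 -> (1, 2, 10, 11)
I2 -> (2, 12, 16, 17)  // RAW R6: wait I1 write@11
I3 -> (3, 4, 5, 13)  // WAR R3: wait I2 read@12
I4 -> (14, 15, 23, 24)  // WAW R3: wait I3 write@13
I5 -> (25, 26, 34, 35)  // struct: DIV busy until I4 writes@24
I6 -> (26, 36, 38, 39)  // RAW R3: wait I5 write@35
I7 -> (40, 41, 43, 44)  // struct: ADD busy until I6 writes@39

cycle = 26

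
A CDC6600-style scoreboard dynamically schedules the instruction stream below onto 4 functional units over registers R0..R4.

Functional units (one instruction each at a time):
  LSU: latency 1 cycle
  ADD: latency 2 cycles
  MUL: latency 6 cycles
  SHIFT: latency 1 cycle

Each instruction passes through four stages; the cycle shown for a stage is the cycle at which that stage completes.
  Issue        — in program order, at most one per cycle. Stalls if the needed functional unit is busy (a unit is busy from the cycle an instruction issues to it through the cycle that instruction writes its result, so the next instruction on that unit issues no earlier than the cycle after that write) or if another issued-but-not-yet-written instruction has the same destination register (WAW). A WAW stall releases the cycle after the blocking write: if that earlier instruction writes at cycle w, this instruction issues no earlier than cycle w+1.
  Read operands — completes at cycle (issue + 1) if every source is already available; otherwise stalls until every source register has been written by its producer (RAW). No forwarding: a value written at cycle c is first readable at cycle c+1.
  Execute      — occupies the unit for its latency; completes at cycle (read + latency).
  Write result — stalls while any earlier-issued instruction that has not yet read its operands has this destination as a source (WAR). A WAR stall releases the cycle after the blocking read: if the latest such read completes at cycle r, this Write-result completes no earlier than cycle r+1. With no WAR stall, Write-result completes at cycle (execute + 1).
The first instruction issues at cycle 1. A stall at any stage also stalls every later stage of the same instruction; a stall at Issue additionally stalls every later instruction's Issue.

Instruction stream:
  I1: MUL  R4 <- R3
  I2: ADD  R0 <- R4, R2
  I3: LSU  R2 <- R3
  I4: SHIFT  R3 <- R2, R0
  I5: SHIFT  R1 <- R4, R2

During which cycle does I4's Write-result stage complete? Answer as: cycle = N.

t=1  issue I1 (MUL)
t=2  I1 read-ops · issue I2 (ADD)
t=3  issue I3 (LSU)
t=4  I3 read-ops · issue I4 (SHIFT)
t=5  I3 finished on LSU
t=8  I1 finished on MUL
t=9  I1→R4
t=10  I2 read-ops
t=11  I3→R2
t=12  I2 finished on ADD
t=13  I2→R0
t=14  I4 read-ops
t=15  I4 finished on SHIFT
t=16  I4→R3
t=17  issue I5 (SHIFT)
t=18  I5 read-ops
t=19  I5 finished on SHIFT
t=20  I5→R1

cycle = 16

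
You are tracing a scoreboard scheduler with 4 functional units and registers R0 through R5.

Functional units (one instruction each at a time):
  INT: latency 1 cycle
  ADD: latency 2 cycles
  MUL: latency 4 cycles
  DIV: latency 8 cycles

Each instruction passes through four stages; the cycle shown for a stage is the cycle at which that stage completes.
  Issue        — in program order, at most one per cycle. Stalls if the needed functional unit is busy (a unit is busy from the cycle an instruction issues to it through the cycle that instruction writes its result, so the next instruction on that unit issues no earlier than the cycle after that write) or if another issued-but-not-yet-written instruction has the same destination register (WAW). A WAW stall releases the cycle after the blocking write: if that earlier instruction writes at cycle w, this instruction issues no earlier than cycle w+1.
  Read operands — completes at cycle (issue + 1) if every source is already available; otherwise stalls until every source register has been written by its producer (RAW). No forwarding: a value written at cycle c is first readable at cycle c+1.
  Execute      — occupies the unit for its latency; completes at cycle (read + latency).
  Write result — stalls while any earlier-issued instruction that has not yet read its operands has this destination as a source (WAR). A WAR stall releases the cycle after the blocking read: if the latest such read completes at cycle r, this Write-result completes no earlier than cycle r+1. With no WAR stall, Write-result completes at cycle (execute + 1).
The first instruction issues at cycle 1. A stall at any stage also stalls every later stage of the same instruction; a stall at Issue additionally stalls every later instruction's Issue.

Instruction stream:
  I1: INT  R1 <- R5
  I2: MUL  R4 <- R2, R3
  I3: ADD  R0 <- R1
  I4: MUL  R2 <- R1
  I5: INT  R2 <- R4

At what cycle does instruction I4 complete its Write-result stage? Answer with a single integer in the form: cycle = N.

  I1 | 1 | 2 | 3 | 4
  I2 | 2 | 3 | 7 | 8
  I3 | 3 | 5 | 7 | 8   RAW R1: wait I1 write@4
  I4 | 9 | 10 | 14 | 15   struct: MUL busy until I2 writes@8
  I5 | 16 | 17 | 18 | 19   WAW R2: wait I4 write@15

cycle = 15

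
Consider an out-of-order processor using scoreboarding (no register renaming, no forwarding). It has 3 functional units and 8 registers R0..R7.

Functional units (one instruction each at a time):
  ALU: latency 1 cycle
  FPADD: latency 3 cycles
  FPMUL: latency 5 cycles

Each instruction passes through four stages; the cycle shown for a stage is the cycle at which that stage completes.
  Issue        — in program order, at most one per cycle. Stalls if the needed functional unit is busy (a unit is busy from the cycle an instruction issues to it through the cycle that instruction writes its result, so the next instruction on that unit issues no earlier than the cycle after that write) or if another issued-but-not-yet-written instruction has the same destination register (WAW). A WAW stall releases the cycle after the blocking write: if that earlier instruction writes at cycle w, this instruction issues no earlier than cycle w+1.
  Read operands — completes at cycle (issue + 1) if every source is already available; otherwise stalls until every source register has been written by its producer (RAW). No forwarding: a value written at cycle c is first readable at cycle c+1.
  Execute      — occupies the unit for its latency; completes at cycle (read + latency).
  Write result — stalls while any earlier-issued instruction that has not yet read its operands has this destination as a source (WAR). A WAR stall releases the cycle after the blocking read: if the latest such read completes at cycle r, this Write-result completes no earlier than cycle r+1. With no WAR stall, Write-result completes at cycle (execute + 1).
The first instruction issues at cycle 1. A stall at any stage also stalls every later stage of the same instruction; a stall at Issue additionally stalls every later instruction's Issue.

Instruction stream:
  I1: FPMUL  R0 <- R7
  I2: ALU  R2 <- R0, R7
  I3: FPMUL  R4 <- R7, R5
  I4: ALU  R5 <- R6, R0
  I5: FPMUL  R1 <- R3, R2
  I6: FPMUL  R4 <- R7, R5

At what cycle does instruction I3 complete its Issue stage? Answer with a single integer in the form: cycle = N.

cycle = 9

I1  is:1  ro:2  ex:7  wr:8
I2  is:2  ro:9  ex:10  wr:11  — RAW R0: wait I1 write@8
I3  is:9  ro:10  ex:15  wr:16  — struct: FPMUL busy until I1 writes@8
I4  is:12  ro:13  ex:14  wr:15  — struct: ALU busy until I2 writes@11
I5  is:17  ro:18  ex:23  wr:24  — struct: FPMUL busy until I3 writes@16
I6  is:25  ro:26  ex:31  wr:32  — struct: FPMUL busy until I5 writes@24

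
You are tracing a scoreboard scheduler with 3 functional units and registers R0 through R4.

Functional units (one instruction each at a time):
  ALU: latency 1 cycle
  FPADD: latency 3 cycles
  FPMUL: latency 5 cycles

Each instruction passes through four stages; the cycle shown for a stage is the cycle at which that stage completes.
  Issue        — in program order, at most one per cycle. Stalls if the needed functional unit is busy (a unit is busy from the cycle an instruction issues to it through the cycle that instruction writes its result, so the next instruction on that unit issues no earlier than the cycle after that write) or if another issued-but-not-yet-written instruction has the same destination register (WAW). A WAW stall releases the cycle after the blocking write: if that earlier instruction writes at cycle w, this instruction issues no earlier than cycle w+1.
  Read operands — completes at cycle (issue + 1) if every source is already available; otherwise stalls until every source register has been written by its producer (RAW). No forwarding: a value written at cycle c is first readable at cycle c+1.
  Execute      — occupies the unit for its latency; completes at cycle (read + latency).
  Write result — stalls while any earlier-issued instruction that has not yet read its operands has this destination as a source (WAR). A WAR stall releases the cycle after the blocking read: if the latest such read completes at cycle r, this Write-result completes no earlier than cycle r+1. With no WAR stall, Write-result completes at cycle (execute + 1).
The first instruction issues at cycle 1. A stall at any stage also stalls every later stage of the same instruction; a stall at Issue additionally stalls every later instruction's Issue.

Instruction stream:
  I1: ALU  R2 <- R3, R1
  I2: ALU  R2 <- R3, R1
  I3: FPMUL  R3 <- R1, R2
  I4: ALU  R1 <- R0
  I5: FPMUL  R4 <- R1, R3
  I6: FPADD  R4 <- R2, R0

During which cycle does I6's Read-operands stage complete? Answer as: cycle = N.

I1: IS=1 RO=2 EX=3 WR=4
I2: IS=5 RO=6 EX=7 WR=8  [struct: ALU busy until I1 writes@4]
I3: IS=6 RO=9 EX=14 WR=15  [RAW R2: wait I2 write@8]
I4: IS=9 RO=10 EX=11 WR=12  [struct: ALU busy until I2 writes@8]
I5: IS=16 RO=17 EX=22 WR=23  [struct: FPMUL busy until I3 writes@15]
I6: IS=24 RO=25 EX=28 WR=29  [WAW R4: wait I5 write@23]

cycle = 25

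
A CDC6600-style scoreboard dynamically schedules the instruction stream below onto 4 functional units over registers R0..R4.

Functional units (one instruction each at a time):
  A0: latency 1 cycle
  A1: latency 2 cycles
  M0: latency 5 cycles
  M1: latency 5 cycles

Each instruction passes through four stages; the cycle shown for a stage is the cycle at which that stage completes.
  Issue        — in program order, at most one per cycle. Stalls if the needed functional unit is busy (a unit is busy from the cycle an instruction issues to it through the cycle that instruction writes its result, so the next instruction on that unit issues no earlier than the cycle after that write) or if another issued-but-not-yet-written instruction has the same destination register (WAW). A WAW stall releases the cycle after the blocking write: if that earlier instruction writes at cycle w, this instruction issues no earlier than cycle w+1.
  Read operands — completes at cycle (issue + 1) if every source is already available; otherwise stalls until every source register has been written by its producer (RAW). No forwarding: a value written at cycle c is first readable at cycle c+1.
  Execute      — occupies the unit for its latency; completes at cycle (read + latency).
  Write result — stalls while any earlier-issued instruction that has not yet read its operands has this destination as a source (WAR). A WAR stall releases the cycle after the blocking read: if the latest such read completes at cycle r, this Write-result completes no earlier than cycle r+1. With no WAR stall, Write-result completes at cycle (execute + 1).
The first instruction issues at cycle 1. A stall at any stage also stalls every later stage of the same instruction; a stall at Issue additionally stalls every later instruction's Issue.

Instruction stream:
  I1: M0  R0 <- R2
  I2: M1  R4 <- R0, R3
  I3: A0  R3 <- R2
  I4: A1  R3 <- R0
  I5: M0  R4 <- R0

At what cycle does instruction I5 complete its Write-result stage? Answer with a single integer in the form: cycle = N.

cycle = 23

c1: I1→M0
c2: I1 RO · I2→M1
c3: I3→A0
c4: I3 RO
c5: I3 EX
c7: I1 EX
c8: I1 WR R0
c9: I2 RO
c10: I3 WR R3
c11: I4→A1
c12: I4 RO
c14: I2 EX · I4 EX
c15: I2 WR R4 · I4 WR R3
c16: I5→M0
c17: I5 RO
c22: I5 EX
c23: I5 WR R4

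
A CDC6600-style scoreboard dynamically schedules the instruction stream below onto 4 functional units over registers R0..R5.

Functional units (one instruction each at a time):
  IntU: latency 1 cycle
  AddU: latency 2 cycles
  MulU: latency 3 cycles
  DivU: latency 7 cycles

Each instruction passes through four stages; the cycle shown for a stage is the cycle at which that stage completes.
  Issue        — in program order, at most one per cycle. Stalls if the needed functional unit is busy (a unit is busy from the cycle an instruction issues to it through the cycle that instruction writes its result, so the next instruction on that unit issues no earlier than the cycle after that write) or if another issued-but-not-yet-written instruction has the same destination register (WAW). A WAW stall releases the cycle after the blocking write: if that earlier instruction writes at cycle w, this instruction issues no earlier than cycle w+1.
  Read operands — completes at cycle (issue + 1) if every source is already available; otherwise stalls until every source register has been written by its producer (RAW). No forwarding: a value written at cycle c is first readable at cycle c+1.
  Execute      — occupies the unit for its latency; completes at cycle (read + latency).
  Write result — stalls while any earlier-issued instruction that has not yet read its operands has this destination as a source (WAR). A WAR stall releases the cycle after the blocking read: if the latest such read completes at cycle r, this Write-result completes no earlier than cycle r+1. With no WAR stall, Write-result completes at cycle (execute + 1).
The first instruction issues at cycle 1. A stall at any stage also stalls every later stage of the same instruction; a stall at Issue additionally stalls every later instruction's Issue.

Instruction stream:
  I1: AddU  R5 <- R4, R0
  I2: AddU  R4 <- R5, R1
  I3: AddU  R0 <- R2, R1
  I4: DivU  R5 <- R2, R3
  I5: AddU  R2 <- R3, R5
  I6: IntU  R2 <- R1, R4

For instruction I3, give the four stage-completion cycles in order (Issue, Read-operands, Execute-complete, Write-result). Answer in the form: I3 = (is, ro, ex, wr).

c1: issue I1 (AddU)
c2: I1 read-ops
c4: I1 finished on AddU
c5: I1→R5
c6: issue I2 (AddU)
c7: I2 read-ops
c9: I2 finished on AddU
c10: I2→R4
c11: issue I3 (AddU)
c12: I3 read-ops; issue I4 (DivU)
c13: I4 read-ops
c14: I3 finished on AddU
c15: I3→R0
c16: issue I5 (AddU)
c20: I4 finished on DivU
c21: I4→R5
c22: I5 read-ops
c24: I5 finished on AddU
c25: I5→R2
c26: issue I6 (IntU)
c27: I6 read-ops
c28: I6 finished on IntU
c29: I6→R2

I3 = (11, 12, 14, 15)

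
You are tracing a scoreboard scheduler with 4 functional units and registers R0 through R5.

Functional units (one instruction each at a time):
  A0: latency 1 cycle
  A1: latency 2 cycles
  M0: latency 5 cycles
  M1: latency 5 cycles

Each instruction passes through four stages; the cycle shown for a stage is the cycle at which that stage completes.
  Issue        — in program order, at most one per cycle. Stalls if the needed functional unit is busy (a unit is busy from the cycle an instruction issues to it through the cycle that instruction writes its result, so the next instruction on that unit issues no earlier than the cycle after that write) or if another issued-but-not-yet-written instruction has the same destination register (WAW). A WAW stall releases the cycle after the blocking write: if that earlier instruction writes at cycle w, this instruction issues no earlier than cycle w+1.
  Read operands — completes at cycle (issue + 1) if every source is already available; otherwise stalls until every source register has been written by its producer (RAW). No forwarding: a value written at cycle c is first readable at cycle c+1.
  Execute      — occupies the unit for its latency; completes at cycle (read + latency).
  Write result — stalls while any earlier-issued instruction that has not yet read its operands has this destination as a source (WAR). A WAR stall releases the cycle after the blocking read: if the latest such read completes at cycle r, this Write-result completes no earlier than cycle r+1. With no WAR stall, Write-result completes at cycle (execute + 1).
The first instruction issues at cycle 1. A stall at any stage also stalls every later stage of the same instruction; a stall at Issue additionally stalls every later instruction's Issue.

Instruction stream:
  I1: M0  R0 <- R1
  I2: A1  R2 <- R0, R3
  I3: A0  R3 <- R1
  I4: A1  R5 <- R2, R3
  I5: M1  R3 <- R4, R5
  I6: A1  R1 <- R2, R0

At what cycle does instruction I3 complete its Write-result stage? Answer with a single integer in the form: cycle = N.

c1: I1 dispatched to M0
c2: I1 operands ready; I2 dispatched to A1
c3: I3 dispatched to A0
c4: I3 operands ready
c5: I3 complete
c7: I1 complete
c8: R0←I1
c9: I2 operands ready
c10: R3←I3
c11: I2 complete
c12: R2←I2
c13: I4 dispatched to A1
c14: I4 operands ready; I5 dispatched to M1
c16: I4 complete
c17: R5←I4
c18: I5 operands ready; I6 dispatched to A1
c19: I6 operands ready
c21: I6 complete
c22: R1←I6
c23: I5 complete
c24: R3←I5

cycle = 10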